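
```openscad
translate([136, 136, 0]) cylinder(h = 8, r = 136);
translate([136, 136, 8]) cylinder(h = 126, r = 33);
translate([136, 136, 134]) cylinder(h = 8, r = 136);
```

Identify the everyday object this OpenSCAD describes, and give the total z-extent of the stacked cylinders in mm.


A spool. The overall height is 142 mm.

Three coaxial cylinders, large–small–large — a spool. Two 8 mm flanges and a 126 mm core give 8 + 126 + 8 = 142 mm.


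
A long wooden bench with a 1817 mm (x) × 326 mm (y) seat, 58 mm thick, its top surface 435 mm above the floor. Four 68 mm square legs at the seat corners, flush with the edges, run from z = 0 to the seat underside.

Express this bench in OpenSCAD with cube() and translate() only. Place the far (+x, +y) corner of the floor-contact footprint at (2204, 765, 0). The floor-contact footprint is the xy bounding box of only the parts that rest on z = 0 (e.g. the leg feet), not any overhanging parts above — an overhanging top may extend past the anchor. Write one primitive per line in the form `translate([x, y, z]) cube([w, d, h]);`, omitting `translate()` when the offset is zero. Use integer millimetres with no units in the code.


// leg_h = 435 − 58 = 377
translate([387, 439, 377]) cube([1817, 326, 58]);
translate([387, 439, 0]) cube([68, 68, 377]);
translate([387, 697, 0]) cube([68, 68, 377]);
translate([2136, 439, 0]) cube([68, 68, 377]);
translate([2136, 697, 0]) cube([68, 68, 377]);


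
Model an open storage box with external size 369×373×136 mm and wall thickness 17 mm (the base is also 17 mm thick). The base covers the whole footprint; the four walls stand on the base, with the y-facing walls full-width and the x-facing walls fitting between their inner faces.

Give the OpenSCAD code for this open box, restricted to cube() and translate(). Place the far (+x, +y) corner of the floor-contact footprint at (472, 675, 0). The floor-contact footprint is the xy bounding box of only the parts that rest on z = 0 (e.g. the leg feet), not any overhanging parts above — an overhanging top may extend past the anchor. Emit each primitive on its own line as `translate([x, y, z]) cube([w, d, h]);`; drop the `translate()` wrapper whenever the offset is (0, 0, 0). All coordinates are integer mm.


translate([103, 302, 0]) cube([369, 373, 17]);
translate([103, 302, 17]) cube([369, 17, 119]);
translate([103, 658, 17]) cube([369, 17, 119]);
translate([103, 319, 17]) cube([17, 339, 119]);
translate([455, 319, 17]) cube([17, 339, 119]);


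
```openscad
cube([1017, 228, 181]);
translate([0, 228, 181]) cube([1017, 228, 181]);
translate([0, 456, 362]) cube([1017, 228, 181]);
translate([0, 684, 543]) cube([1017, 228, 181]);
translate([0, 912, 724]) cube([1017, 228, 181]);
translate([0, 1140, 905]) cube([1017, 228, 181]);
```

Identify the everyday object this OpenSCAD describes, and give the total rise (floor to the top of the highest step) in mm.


A staircase. The total rise is 1086 mm.

6 identical blocks, each offset up and back from the previous — a staircase. Each step is 181 mm tall and there are 6 of them, so the total rise is 6 × 181 = 1086 mm.


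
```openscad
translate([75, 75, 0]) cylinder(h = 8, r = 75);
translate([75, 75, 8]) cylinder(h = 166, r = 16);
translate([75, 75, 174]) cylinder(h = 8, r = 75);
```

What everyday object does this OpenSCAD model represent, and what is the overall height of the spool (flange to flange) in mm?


A spool. The overall height is 182 mm.

Three coaxial cylinders, large–small–large — a spool. Two 8 mm flanges and a 166 mm core give 8 + 166 + 8 = 182 mm.


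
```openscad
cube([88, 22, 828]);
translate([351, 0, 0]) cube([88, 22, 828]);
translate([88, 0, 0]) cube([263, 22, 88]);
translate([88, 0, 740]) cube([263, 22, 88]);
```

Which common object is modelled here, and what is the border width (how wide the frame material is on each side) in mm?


A picture frame. The border width is 88 mm.

Four thin pieces enclosing a rectangular opening — a picture frame. The two full-height stiles are 828 mm tall; the top rail sits at z = 740 and is 88 mm tall, so the border above the opening is 828 − 740 = 88 mm, matching the stile x-width.


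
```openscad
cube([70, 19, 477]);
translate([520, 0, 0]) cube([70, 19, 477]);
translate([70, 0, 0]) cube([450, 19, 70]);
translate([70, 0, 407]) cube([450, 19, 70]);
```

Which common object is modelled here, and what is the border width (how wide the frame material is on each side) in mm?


A picture frame. The border width is 70 mm.

Four thin pieces enclosing a rectangular opening — a picture frame. The two full-height stiles are 477 mm tall; the top rail sits at z = 407 and is 70 mm tall, so the border above the opening is 477 − 407 = 70 mm, matching the stile x-width.


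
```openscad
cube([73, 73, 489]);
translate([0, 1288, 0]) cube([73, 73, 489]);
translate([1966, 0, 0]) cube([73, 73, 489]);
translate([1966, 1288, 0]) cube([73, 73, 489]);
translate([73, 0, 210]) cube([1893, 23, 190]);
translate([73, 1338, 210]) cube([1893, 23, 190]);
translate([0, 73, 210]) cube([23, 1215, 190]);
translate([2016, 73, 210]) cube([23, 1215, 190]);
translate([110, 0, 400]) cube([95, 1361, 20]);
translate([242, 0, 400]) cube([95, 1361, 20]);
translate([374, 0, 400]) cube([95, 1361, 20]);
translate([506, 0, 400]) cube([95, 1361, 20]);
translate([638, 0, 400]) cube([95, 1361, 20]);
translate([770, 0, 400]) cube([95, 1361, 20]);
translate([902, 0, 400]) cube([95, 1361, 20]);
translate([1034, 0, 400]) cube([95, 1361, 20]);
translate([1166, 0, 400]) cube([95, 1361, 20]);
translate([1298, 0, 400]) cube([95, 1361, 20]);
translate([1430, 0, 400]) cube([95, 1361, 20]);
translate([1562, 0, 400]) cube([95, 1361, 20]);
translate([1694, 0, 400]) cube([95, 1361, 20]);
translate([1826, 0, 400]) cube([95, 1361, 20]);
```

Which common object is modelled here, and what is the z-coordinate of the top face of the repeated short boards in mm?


A bed frame. The slat-top height is 420 mm.

Four posts, four rails, and a row of slats — a bed frame. Slats sit on the rails at z = 210 + 190 = 400; with slat thickness 20, the top is 420 mm.


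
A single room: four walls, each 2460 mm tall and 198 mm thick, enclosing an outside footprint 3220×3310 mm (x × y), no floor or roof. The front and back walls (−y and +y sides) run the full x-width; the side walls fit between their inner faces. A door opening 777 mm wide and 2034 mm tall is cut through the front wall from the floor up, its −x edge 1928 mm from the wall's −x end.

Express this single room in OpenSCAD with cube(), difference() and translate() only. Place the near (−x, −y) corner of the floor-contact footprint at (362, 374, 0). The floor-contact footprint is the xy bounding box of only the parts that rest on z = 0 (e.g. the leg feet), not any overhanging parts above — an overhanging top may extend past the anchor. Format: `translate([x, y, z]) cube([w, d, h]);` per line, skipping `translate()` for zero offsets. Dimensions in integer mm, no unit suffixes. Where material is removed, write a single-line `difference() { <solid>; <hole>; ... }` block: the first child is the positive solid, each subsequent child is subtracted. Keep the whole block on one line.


difference() { translate([362, 374, 0]) cube([3220, 198, 2460]); translate([2290, 374, 0]) cube([777, 198, 2034]); }
translate([362, 3486, 0]) cube([3220, 198, 2460]);
translate([362, 572, 0]) cube([198, 2914, 2460]);
translate([3384, 572, 0]) cube([198, 2914, 2460]);


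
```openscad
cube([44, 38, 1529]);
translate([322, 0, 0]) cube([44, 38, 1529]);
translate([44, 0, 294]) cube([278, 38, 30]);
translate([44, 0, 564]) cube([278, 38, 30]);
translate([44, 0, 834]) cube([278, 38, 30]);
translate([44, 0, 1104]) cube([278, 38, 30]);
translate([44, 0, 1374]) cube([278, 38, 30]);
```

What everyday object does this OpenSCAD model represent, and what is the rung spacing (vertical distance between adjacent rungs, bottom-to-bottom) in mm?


A ladder. The rung spacing is 270 mm.

Two tall 44×38 posts with 5 short bars between them — a ladder. Adjacent rungs sit at z = 294 and z = 564, so the spacing is 564 − 294 = 270 mm.


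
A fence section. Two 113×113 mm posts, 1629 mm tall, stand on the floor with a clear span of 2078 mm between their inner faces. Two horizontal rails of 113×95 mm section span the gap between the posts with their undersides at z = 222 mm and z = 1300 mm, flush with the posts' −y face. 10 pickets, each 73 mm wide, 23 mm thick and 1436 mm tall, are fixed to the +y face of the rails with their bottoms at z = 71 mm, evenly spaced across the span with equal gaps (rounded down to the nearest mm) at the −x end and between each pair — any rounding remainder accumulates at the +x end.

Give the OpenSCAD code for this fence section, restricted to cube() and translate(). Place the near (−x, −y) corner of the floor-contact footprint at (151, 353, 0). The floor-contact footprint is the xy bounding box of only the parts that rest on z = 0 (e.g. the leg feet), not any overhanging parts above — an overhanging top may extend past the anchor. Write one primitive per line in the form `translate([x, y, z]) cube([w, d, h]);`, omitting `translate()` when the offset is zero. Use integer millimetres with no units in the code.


translate([151, 353, 0]) cube([113, 113, 1629]);
translate([2342, 353, 0]) cube([113, 113, 1629]);
translate([264, 353, 222]) cube([2078, 113, 95]);
translate([264, 353, 1300]) cube([2078, 113, 95]);
translate([386, 466, 71]) cube([73, 23, 1436]);
translate([581, 466, 71]) cube([73, 23, 1436]);
translate([776, 466, 71]) cube([73, 23, 1436]);
translate([971, 466, 71]) cube([73, 23, 1436]);
translate([1166, 466, 71]) cube([73, 23, 1436]);
translate([1361, 466, 71]) cube([73, 23, 1436]);
translate([1556, 466, 71]) cube([73, 23, 1436]);
translate([1751, 466, 71]) cube([73, 23, 1436]);
translate([1946, 466, 71]) cube([73, 23, 1436]);
translate([2141, 466, 71]) cube([73, 23, 1436]);


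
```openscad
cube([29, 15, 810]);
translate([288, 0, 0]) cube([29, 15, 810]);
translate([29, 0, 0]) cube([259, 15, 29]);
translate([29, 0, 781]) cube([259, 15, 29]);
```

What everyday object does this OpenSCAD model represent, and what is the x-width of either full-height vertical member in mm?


A picture frame. The border width is 29 mm.

Four thin pieces enclosing a rectangular opening — a picture frame. The two full-height stiles are 810 mm tall; the top rail sits at z = 781 and is 29 mm tall, so the border above the opening is 810 − 781 = 29 mm, matching the stile x-width.


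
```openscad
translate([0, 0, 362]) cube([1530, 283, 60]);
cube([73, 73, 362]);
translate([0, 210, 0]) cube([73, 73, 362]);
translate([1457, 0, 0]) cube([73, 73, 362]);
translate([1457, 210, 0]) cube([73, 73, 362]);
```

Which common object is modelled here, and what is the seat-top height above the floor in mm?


A bench. The seat-top height is 422 mm.

A long slab on four corner posts — a bench. The slab sits at z = 362 with thickness 60, so the top is 362 + 60 = 422 mm.


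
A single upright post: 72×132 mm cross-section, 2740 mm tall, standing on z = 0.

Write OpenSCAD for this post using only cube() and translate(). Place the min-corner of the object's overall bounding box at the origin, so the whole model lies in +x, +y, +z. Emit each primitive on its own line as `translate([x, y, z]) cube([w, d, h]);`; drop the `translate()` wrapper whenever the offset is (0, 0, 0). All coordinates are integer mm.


cube([72, 132, 2740]);


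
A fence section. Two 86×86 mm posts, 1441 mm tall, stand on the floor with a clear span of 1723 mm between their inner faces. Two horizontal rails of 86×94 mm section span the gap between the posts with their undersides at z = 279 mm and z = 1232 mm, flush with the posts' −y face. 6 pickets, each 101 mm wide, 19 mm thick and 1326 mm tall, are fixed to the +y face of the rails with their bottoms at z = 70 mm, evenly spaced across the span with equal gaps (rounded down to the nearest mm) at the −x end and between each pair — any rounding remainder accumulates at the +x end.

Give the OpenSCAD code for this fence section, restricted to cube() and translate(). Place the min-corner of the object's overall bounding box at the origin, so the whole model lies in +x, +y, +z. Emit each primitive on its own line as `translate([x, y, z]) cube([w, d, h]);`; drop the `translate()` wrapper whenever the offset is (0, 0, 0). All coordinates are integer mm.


cube([86, 86, 1441]);
translate([1809, 0, 0]) cube([86, 86, 1441]);
translate([86, 0, 279]) cube([1723, 86, 94]);
translate([86, 0, 1232]) cube([1723, 86, 94]);
translate([245, 86, 70]) cube([101, 19, 1326]);
translate([505, 86, 70]) cube([101, 19, 1326]);
translate([765, 86, 70]) cube([101, 19, 1326]);
translate([1025, 86, 70]) cube([101, 19, 1326]);
translate([1285, 86, 70]) cube([101, 19, 1326]);
translate([1545, 86, 70]) cube([101, 19, 1326]);


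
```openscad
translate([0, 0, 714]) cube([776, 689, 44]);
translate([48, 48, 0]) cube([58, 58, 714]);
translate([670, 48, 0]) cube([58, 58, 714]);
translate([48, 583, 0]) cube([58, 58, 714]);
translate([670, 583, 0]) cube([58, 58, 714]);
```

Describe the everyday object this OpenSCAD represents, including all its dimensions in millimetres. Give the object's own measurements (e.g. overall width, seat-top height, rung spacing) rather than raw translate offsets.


A rectangular dining table. The top is 776×689×44 mm with its upper surface at z = 758 mm. It stands on four 58×58 mm square legs, each inset 48 mm from the nearest pair of top edges, running from the floor to the underside of the top.


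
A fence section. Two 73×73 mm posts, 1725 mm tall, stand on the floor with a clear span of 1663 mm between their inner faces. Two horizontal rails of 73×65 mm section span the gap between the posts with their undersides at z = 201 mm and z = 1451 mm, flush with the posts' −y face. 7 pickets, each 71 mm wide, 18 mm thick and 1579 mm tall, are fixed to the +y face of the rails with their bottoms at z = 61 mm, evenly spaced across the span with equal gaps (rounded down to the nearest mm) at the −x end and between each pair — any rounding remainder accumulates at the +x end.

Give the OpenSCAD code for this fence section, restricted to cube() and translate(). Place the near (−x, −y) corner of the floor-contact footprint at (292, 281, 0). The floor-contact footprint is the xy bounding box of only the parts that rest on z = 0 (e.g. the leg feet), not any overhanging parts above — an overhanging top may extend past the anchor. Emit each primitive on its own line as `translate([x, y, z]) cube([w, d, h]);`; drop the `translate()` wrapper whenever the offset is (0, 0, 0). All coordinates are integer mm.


translate([292, 281, 0]) cube([73, 73, 1725]);
translate([2028, 281, 0]) cube([73, 73, 1725]);
translate([365, 281, 201]) cube([1663, 73, 65]);
translate([365, 281, 1451]) cube([1663, 73, 65]);
translate([510, 354, 61]) cube([71, 18, 1579]);
translate([726, 354, 61]) cube([71, 18, 1579]);
translate([942, 354, 61]) cube([71, 18, 1579]);
translate([1158, 354, 61]) cube([71, 18, 1579]);
translate([1374, 354, 61]) cube([71, 18, 1579]);
translate([1590, 354, 61]) cube([71, 18, 1579]);
translate([1806, 354, 61]) cube([71, 18, 1579]);


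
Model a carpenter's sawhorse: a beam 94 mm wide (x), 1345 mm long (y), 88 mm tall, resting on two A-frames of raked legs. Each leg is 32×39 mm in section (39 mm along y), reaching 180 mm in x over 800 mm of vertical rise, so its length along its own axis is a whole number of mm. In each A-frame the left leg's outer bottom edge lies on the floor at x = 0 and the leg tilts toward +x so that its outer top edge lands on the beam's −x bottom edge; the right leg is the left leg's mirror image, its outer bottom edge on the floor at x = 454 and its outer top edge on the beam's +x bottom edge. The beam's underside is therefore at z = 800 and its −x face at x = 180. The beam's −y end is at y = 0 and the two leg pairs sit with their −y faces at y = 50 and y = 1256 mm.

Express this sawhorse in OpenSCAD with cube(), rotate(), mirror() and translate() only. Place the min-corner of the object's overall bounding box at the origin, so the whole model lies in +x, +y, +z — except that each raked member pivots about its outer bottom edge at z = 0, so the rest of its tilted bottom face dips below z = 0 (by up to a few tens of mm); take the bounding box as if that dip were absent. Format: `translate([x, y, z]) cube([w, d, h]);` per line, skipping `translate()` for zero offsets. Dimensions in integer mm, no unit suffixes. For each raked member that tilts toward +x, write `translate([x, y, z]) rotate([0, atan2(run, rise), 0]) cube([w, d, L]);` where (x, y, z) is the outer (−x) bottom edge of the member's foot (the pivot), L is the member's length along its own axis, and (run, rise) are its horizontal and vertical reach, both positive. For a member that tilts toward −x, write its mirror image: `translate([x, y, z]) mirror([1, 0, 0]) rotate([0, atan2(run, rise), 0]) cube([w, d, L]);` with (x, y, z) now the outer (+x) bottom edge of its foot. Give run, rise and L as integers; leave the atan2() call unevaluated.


translate([180, 0, 800]) cube([94, 1345, 88]);
translate([0, 50, 0]) rotate([0, atan2(180, 800), 0]) cube([32, 39, 820]);
translate([454, 50, 0]) mirror([1, 0, 0]) rotate([0, atan2(180, 800), 0]) cube([32, 39, 820]);
translate([0, 1256, 0]) rotate([0, atan2(180, 800), 0]) cube([32, 39, 820]);
translate([454, 1256, 0]) mirror([1, 0, 0]) rotate([0, atan2(180, 800), 0]) cube([32, 39, 820]);


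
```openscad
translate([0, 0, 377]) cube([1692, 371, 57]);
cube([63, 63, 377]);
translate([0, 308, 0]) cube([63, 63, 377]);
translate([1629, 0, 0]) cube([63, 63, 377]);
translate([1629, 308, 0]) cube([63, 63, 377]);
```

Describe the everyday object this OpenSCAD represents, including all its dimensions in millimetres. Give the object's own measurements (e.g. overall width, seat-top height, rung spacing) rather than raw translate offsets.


A long wooden bench with a 1692 mm (x) × 371 mm (y) seat, 57 mm thick, its top surface 434 mm above the floor. Four 63 mm square legs at the seat corners, flush with the edges, run from z = 0 to the seat underside.


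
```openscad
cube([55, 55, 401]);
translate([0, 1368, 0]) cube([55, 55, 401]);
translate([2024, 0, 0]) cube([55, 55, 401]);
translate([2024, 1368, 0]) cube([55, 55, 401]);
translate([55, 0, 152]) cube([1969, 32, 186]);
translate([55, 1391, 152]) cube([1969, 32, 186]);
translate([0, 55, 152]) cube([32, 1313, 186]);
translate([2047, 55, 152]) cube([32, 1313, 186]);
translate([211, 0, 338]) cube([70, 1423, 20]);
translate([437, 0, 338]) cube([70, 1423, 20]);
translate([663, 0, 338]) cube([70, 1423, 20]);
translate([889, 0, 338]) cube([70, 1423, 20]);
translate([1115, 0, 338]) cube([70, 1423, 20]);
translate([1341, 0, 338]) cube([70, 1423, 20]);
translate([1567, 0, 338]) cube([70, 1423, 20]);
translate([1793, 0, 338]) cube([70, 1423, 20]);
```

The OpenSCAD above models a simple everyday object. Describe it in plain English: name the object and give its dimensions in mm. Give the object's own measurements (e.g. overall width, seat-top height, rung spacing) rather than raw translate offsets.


A bed frame 2079 mm long (x) by 1423 mm wide (y). Four 55×55 mm corner posts, 401 mm tall, at the corners of the footprint. Four rails of 32 mm thickness and 186 mm height run between adjacent posts with their undersides at z = 152 mm, their outer faces flush with the outside of the frame (the two x-running rails run between the posts' inner faces; the two y-running rails run between the posts' inner faces). 8 slats, each 70 mm wide (x) and 20 mm thick, lie across the top of the two x-running rails, running the full 1423 mm width of the frame in y; along x they sit between the end posts with a 156 mm gap after the −x posts and between neighbouring slats, leaving 161 mm before the +x posts.


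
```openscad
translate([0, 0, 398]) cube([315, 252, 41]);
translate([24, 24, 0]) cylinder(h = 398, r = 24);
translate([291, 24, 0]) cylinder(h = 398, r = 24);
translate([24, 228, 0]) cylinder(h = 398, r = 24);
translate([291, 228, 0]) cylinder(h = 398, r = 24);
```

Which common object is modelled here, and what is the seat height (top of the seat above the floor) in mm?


A stool. The seat height is 439 mm.

A 315×252×41 slab at z = 398 on four corner cylinders — a stool. The seat top is 398 + 41 = 439 mm.


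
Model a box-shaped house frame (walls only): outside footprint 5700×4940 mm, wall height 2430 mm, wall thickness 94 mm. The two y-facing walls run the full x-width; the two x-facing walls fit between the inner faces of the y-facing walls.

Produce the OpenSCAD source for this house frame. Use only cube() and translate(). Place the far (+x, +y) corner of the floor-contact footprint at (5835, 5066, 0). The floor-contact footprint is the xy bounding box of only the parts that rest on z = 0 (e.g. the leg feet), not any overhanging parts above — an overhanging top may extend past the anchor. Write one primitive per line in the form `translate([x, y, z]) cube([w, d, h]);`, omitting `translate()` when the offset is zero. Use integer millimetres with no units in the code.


translate([135, 126, 0]) cube([5700, 94, 2430]);
translate([135, 4972, 0]) cube([5700, 94, 2430]);
translate([135, 220, 0]) cube([94, 4752, 2430]);
translate([5741, 220, 0]) cube([94, 4752, 2430]);


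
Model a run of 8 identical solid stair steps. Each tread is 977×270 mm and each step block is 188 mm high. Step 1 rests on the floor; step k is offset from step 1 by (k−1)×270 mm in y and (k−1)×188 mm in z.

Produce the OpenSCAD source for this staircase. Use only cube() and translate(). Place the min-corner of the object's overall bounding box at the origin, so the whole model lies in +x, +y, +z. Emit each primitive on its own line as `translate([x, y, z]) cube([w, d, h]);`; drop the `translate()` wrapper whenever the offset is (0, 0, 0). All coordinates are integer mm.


cube([977, 270, 188]);
translate([0, 270, 188]) cube([977, 270, 188]);
translate([0, 540, 376]) cube([977, 270, 188]);
translate([0, 810, 564]) cube([977, 270, 188]);
translate([0, 1080, 752]) cube([977, 270, 188]);
translate([0, 1350, 940]) cube([977, 270, 188]);
translate([0, 1620, 1128]) cube([977, 270, 188]);
translate([0, 1890, 1316]) cube([977, 270, 188]);


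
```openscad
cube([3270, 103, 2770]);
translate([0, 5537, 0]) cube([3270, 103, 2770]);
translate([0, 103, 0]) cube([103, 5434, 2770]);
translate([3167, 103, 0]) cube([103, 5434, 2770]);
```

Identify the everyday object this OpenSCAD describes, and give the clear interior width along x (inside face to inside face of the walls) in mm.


A house (or room) frame. The interior width is 3064 mm.

Four 2770 mm walls enclosing a rectangle with no floor or roof — a room or house frame. Outside width is 3270 mm and wall thickness is 103 mm, so the interior width is 3270 − 2 × 103 = 3064 mm.


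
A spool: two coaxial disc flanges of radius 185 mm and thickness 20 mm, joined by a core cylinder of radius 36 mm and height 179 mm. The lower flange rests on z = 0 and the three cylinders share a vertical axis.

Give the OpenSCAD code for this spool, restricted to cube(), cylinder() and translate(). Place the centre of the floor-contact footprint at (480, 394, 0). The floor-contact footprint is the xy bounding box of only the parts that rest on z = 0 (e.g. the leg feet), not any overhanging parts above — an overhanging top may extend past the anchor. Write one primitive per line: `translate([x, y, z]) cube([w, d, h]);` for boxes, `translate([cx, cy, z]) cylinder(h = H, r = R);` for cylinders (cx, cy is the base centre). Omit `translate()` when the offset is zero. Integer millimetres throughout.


translate([480, 394, 0]) cylinder(h = 20, r = 185);
translate([480, 394, 20]) cylinder(h = 179, r = 36);
translate([480, 394, 199]) cylinder(h = 20, r = 185);


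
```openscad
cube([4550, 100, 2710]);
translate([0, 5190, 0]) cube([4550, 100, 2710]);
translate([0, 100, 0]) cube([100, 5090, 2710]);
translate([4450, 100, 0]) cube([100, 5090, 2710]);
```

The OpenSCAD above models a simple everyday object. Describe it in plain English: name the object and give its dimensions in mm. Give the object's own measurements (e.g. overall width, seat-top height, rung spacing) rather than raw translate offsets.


The wall frame of a small rectangular building: four walls, each 2710 mm tall and 100 mm thick, enclosing a footprint 4550 mm (x) by 5290 mm (y) outside-to-outside, with no floor or roof. The front and back walls (the −y and +y sides) span the full width; the two side walls fit between them.


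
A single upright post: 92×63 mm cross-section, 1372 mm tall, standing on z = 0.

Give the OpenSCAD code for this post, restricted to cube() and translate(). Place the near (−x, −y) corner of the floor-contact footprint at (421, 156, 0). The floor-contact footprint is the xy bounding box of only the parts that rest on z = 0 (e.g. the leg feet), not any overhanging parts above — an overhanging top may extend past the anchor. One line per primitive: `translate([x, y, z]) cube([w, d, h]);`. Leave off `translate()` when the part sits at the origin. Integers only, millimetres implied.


translate([421, 156, 0]) cube([92, 63, 1372]);


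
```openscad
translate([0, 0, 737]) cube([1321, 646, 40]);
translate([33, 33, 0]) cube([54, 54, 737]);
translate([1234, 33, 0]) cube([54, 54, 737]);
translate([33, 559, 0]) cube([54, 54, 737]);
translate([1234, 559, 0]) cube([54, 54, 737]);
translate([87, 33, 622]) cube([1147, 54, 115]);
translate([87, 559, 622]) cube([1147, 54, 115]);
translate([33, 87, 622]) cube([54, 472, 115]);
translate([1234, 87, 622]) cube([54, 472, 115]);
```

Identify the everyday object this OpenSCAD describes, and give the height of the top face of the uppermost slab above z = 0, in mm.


A table. The table height is 777 mm.

A 1321×646×40 slab sits at z = 737 on four 54 mm square posts — a table. The top surface is at 737 + 40 = 777 mm.


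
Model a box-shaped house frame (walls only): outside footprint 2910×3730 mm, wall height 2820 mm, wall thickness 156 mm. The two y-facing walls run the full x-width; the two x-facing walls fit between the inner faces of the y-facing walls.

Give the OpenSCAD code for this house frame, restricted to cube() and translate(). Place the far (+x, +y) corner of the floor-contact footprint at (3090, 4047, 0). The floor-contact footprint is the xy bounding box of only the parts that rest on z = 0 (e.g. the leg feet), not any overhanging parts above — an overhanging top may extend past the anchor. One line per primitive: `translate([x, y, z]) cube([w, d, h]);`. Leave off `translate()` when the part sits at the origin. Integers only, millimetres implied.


translate([180, 317, 0]) cube([2910, 156, 2820]);
translate([180, 3891, 0]) cube([2910, 156, 2820]);
translate([180, 473, 0]) cube([156, 3418, 2820]);
translate([2934, 473, 0]) cube([156, 3418, 2820]);


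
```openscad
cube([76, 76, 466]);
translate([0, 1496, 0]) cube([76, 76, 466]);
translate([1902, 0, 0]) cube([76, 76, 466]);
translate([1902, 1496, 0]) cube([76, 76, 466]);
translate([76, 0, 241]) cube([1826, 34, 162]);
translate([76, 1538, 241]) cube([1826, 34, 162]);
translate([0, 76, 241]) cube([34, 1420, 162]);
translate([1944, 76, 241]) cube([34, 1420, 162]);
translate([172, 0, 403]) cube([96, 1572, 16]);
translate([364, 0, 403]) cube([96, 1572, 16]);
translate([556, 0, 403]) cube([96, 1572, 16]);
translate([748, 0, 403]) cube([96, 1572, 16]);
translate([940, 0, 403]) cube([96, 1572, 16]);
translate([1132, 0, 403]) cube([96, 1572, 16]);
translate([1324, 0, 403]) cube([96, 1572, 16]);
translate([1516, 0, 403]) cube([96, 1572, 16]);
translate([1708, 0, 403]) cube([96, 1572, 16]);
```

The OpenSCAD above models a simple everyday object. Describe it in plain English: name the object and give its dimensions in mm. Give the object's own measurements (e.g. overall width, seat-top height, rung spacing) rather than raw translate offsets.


A bed frame 1978 mm long (x) by 1572 mm wide (y). Four 76×76 mm corner posts, 466 mm tall, at the corners of the footprint. Four rails of 34 mm thickness and 162 mm height run between adjacent posts with their undersides at z = 241 mm, their outer faces flush with the outside of the frame (the two x-running rails run between the posts' inner faces; the two y-running rails run between the posts' inner faces). 9 slats, each 96 mm wide (x) and 16 mm thick, lie across the top of the two x-running rails, running the full 1572 mm width of the frame in y; along x they sit between the end posts with a 96 mm gap after the −x posts and between neighbouring slats, leaving 98 mm before the +x posts.


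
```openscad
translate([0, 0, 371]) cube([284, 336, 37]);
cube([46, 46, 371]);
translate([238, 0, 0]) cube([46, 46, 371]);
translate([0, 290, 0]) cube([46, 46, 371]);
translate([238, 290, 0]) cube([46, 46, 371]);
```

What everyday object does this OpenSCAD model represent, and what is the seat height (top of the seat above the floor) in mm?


A stool. The seat height is 408 mm.

A 284×336×37 slab at z = 371 on four corner posts — a stool. The seat top is 371 + 37 = 408 mm.


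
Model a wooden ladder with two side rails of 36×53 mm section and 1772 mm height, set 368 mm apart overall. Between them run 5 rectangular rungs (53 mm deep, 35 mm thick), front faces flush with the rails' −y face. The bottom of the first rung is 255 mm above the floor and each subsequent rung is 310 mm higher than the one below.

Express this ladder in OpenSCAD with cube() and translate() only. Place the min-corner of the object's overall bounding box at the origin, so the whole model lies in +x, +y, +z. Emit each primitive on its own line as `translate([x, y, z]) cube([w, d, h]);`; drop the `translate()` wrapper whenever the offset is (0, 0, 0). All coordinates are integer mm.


cube([36, 53, 1772]);
translate([332, 0, 0]) cube([36, 53, 1772]);
translate([36, 0, 255]) cube([296, 53, 35]);
translate([36, 0, 565]) cube([296, 53, 35]);
translate([36, 0, 875]) cube([296, 53, 35]);
translate([36, 0, 1185]) cube([296, 53, 35]);
translate([36, 0, 1495]) cube([296, 53, 35]);


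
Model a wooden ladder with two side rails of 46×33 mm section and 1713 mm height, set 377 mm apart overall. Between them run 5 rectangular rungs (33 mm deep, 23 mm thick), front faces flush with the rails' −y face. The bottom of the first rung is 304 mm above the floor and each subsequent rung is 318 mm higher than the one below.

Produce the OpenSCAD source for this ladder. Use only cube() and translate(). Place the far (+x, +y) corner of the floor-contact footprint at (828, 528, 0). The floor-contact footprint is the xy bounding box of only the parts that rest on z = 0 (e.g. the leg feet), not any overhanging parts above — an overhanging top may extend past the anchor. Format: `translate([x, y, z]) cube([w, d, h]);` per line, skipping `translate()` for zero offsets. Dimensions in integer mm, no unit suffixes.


translate([451, 495, 0]) cube([46, 33, 1713]);
translate([782, 495, 0]) cube([46, 33, 1713]);
translate([497, 495, 304]) cube([285, 33, 23]);
translate([497, 495, 622]) cube([285, 33, 23]);
translate([497, 495, 940]) cube([285, 33, 23]);
translate([497, 495, 1258]) cube([285, 33, 23]);
translate([497, 495, 1576]) cube([285, 33, 23]);


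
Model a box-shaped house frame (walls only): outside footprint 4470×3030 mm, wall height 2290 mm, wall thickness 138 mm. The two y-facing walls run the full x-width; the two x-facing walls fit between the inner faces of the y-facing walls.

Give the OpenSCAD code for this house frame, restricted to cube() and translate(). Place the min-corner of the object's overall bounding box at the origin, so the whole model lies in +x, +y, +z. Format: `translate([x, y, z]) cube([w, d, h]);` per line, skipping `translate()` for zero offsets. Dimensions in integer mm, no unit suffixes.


cube([4470, 138, 2290]);
translate([0, 2892, 0]) cube([4470, 138, 2290]);
translate([0, 138, 0]) cube([138, 2754, 2290]);
translate([4332, 138, 0]) cube([138, 2754, 2290]);


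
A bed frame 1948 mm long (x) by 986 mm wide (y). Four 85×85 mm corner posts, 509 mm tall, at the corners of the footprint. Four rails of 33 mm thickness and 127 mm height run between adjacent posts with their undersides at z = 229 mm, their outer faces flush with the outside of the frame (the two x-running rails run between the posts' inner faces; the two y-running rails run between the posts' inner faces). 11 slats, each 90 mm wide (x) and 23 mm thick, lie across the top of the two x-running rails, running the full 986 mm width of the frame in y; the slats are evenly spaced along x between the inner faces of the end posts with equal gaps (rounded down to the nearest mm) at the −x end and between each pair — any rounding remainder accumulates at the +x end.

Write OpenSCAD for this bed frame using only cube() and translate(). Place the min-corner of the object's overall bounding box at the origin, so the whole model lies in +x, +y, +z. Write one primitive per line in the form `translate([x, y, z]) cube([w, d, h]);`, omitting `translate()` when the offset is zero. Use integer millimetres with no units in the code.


// slat z = rail_z + rail_h = 229 + 127 = 356
// slat gap = ⌊(1778 − 11·90) / 12⌋ = 65
cube([85, 85, 509]);
translate([0, 901, 0]) cube([85, 85, 509]);
translate([1863, 0, 0]) cube([85, 85, 509]);
translate([1863, 901, 0]) cube([85, 85, 509]);
translate([85, 0, 229]) cube([1778, 33, 127]);
translate([85, 953, 229]) cube([1778, 33, 127]);
translate([0, 85, 229]) cube([33, 816, 127]);
translate([1915, 85, 229]) cube([33, 816, 127]);
translate([150, 0, 356]) cube([90, 986, 23]);
translate([305, 0, 356]) cube([90, 986, 23]);
translate([460, 0, 356]) cube([90, 986, 23]);
translate([615, 0, 356]) cube([90, 986, 23]);
translate([770, 0, 356]) cube([90, 986, 23]);
translate([925, 0, 356]) cube([90, 986, 23]);
translate([1080, 0, 356]) cube([90, 986, 23]);
translate([1235, 0, 356]) cube([90, 986, 23]);
translate([1390, 0, 356]) cube([90, 986, 23]);
translate([1545, 0, 356]) cube([90, 986, 23]);
translate([1700, 0, 356]) cube([90, 986, 23]);


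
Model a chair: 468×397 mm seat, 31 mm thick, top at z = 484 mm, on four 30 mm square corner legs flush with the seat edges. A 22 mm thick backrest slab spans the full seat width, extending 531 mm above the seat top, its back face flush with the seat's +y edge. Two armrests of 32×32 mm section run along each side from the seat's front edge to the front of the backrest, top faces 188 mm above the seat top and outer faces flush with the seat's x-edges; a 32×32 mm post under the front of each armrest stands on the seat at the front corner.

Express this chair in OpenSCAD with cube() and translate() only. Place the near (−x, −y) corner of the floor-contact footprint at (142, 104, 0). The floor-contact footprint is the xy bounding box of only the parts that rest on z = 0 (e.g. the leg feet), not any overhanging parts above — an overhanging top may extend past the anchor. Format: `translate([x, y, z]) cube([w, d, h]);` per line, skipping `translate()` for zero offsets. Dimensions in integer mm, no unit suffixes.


translate([142, 104, 453]) cube([468, 397, 31]);
translate([142, 104, 0]) cube([30, 30, 453]);
translate([580, 104, 0]) cube([30, 30, 453]);
translate([142, 471, 0]) cube([30, 30, 453]);
translate([580, 471, 0]) cube([30, 30, 453]);
translate([142, 479, 484]) cube([468, 22, 531]);
translate([142, 104, 640]) cube([32, 375, 32]);
translate([578, 104, 640]) cube([32, 375, 32]);
translate([142, 104, 484]) cube([32, 32, 156]);
translate([578, 104, 484]) cube([32, 32, 156]);


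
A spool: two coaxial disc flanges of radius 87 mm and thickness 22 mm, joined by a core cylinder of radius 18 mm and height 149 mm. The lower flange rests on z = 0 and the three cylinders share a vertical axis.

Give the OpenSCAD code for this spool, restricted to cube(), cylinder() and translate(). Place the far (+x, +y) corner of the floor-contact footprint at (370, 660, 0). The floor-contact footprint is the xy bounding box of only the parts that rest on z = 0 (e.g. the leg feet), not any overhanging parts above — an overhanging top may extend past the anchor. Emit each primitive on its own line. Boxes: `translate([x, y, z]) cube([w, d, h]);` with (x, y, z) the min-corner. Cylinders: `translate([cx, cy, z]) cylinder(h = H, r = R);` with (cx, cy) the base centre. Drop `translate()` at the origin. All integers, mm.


translate([283, 573, 0]) cylinder(h = 22, r = 87);
translate([283, 573, 22]) cylinder(h = 149, r = 18);
translate([283, 573, 171]) cylinder(h = 22, r = 87);


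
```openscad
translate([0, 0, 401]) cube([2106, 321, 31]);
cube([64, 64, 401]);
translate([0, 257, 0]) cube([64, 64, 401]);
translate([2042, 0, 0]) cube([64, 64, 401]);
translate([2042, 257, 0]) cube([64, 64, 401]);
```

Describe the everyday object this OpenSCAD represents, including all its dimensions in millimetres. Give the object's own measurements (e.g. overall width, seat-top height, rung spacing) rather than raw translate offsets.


A bench: a 2106×321 mm seat slab, 31 mm thick, top at z = 432 mm, on four 64×64 mm square legs flush with the seat corners and standing on z = 0.


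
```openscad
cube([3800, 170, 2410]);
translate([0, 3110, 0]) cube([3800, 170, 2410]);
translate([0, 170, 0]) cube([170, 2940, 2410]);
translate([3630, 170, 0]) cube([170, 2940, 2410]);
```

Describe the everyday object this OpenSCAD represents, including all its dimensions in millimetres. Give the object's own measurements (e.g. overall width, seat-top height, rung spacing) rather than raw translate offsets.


The wall frame of a small rectangular building: four walls, each 2410 mm tall and 170 mm thick, enclosing a footprint 3800 mm (x) by 3280 mm (y) outside-to-outside, with no floor or roof. The front and back walls (the −y and +y sides) span the full width; the two side walls fit between them.


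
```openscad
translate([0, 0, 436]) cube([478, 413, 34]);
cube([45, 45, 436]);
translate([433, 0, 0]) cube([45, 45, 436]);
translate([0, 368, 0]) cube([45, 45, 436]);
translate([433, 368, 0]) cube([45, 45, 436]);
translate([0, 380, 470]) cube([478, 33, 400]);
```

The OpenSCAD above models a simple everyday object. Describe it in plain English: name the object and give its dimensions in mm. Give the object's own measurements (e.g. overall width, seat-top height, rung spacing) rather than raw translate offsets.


A chair. The seat is a 478×413×34 mm slab with its top at z = 470 mm, on four 45×45 mm corner legs (flush with the seat edges, standing on z = 0). A flat backrest 33 mm thick, 400 mm tall, spans the full seat width and rises from the seat top along its +y edge, rear face flush with the rear of the seat.


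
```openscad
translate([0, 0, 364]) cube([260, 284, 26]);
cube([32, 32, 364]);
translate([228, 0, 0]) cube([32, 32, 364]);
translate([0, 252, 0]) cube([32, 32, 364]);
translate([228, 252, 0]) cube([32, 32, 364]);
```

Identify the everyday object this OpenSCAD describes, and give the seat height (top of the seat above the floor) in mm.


A stool. The seat height is 390 mm.

A 260×284×26 slab at z = 364 on four corner posts — a stool. The seat top is 364 + 26 = 390 mm.


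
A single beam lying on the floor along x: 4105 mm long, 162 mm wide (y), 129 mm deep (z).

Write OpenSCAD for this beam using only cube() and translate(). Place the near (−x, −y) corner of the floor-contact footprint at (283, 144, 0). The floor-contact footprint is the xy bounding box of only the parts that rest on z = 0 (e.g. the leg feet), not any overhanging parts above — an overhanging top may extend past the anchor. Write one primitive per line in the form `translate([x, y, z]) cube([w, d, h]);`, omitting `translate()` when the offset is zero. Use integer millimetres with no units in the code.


translate([283, 144, 0]) cube([4105, 162, 129]);


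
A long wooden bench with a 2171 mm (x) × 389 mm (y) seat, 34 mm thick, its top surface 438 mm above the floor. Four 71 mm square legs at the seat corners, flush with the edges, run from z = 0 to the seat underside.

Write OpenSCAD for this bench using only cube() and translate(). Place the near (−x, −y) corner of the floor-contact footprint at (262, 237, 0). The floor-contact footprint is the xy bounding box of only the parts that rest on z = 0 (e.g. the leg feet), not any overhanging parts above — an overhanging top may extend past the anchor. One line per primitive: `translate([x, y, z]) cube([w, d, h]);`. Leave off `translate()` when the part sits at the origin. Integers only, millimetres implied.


translate([262, 237, 404]) cube([2171, 389, 34]);
translate([262, 237, 0]) cube([71, 71, 404]);
translate([262, 555, 0]) cube([71, 71, 404]);
translate([2362, 237, 0]) cube([71, 71, 404]);
translate([2362, 555, 0]) cube([71, 71, 404]);
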